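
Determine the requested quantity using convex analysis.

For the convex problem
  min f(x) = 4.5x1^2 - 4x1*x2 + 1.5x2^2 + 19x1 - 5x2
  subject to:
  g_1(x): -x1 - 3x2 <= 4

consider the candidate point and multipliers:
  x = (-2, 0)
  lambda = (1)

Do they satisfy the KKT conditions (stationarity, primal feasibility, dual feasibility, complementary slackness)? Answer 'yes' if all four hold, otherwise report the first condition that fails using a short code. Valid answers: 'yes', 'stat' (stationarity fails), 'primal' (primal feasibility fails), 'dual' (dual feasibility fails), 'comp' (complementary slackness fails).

Gradient of f: grad f(x) = Q x + c = (1, 3)
Constraint values g_i(x) = a_i^T x - b_i:
  g_1((-2, 0)) = -2
Stationarity residual: grad f(x) + sum_i lambda_i a_i = (0, 0)
  -> stationarity OK
Primal feasibility (all g_i <= 0): OK
Dual feasibility (all lambda_i >= 0): OK
Complementary slackness (lambda_i * g_i(x) = 0 for all i): FAILS

Verdict: the first failing condition is complementary_slackness -> comp.

comp


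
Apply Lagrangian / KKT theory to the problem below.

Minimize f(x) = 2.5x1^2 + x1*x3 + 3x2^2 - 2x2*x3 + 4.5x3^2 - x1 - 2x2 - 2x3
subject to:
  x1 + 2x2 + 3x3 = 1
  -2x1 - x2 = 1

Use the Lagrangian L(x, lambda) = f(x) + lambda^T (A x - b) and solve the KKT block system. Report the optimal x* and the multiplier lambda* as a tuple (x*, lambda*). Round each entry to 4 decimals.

Form the Lagrangian:
  L(x, lambda) = (1/2) x^T Q x + c^T x + lambda^T (A x - b)
Stationarity (grad_x L = 0): Q x + c + A^T lambda = 0.
Primal feasibility: A x = b.

This gives the KKT block system:
  [ Q   A^T ] [ x     ]   [-c ]
  [ A    0  ] [ lambda ] = [ b ]

Solving the linear system:
  x*      = (-0.6042, 0.2083, 0.3958)
  lambda* = (-0.1806, -1.9028)
  f(x*)   = 0.7396

x* = (-0.6042, 0.2083, 0.3958), lambda* = (-0.1806, -1.9028)


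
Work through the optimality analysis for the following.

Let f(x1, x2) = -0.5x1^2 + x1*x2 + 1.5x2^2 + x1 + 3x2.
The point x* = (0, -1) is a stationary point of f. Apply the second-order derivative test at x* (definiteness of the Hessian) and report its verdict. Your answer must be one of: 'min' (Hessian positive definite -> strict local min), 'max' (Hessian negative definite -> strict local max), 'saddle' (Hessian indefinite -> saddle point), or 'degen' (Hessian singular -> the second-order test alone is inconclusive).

Compute the Hessian H = grad^2 f:
  H = [[-1, 1], [1, 3]]
Verify stationarity: grad f(x*) = H x* + g = (0, 0).
Eigenvalues of H: -1.2361, 3.2361.
Eigenvalues have mixed signs, so H is indefinite -> x* is a saddle point.

saddle


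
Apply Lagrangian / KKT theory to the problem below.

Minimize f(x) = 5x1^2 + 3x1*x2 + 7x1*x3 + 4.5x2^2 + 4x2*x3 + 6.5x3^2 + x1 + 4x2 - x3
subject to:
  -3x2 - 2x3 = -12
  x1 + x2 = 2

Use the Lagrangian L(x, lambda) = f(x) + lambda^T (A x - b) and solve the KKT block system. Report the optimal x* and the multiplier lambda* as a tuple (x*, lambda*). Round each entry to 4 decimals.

Form the Lagrangian:
  L(x, lambda) = (1/2) x^T Q x + c^T x + lambda^T (A x - b)
Stationarity (grad_x L = 0): Q x + c + A^T lambda = 0.
Primal feasibility: A x = b.

This gives the KKT block system:
  [ Q   A^T ] [ x     ]   [-c ]
  [ A    0  ] [ lambda ] = [ b ]

Solving the linear system:
  x*      = (-1.2293, 3.2293, 1.1561)
  lambda* = (9.1707, -6.4878)
  f(x*)   = 66.778

x* = (-1.2293, 3.2293, 1.1561), lambda* = (9.1707, -6.4878)


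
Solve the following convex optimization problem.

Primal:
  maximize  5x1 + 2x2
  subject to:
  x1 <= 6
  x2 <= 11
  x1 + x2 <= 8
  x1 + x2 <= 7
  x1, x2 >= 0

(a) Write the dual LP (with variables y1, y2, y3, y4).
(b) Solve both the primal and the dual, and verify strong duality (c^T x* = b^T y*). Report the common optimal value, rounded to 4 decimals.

The standard primal-dual pair for 'max c^T x s.t. A x <= b, x >= 0' is:
  Dual:  min b^T y  s.t.  A^T y >= c,  y >= 0.

So the dual LP is:
  minimize  6y1 + 11y2 + 8y3 + 7y4
  subject to:
    y1 + y3 + y4 >= 5
    y2 + y3 + y4 >= 2
    y1, y2, y3, y4 >= 0

Solving the primal: x* = (6, 1).
  primal value c^T x* = 32.
Solving the dual: y* = (3, 0, 0, 2).
  dual value b^T y* = 32.
Strong duality: c^T x* = b^T y*. Confirmed.

32


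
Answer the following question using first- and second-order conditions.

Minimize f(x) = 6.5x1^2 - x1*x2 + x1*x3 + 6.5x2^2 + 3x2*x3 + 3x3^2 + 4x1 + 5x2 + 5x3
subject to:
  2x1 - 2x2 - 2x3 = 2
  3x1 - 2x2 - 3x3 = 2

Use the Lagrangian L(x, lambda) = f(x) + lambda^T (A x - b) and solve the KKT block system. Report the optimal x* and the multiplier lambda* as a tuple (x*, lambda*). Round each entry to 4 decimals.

Form the Lagrangian:
  L(x, lambda) = (1/2) x^T Q x + c^T x + lambda^T (A x - b)
Stationarity (grad_x L = 0): Q x + c + A^T lambda = 0.
Primal feasibility: A x = b.

This gives the KKT block system:
  [ Q   A^T ] [ x     ]   [-c ]
  [ A    0  ] [ lambda ] = [ b ]

Solving the linear system:
  x*      = (-0.3333, -1, -0.3333)
  lambda* = (-12.6667, 8.3333)
  f(x*)   = 0.3333

x* = (-0.3333, -1, -0.3333), lambda* = (-12.6667, 8.3333)


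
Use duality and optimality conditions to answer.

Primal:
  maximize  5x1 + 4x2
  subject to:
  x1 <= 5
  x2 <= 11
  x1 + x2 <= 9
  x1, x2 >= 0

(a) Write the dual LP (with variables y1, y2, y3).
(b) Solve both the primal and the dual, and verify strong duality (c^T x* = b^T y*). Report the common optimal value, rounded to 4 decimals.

The standard primal-dual pair for 'max c^T x s.t. A x <= b, x >= 0' is:
  Dual:  min b^T y  s.t.  A^T y >= c,  y >= 0.

So the dual LP is:
  minimize  5y1 + 11y2 + 9y3
  subject to:
    y1 + y3 >= 5
    y2 + y3 >= 4
    y1, y2, y3 >= 0

Solving the primal: x* = (5, 4).
  primal value c^T x* = 41.
Solving the dual: y* = (1, 0, 4).
  dual value b^T y* = 41.
Strong duality: c^T x* = b^T y*. Confirmed.

41


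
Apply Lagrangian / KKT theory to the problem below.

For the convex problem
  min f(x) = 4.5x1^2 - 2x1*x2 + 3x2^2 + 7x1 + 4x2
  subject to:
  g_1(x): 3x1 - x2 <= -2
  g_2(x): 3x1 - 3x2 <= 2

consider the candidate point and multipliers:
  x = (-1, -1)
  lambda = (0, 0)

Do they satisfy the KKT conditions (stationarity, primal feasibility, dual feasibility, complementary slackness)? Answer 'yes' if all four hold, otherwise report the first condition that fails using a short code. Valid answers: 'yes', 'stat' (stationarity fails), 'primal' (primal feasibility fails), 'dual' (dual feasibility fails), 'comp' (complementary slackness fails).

Gradient of f: grad f(x) = Q x + c = (0, 0)
Constraint values g_i(x) = a_i^T x - b_i:
  g_1((-1, -1)) = 0
  g_2((-1, -1)) = -2
Stationarity residual: grad f(x) + sum_i lambda_i a_i = (0, 0)
  -> stationarity OK
Primal feasibility (all g_i <= 0): OK
Dual feasibility (all lambda_i >= 0): OK
Complementary slackness (lambda_i * g_i(x) = 0 for all i): OK

Verdict: yes, KKT holds.

yes


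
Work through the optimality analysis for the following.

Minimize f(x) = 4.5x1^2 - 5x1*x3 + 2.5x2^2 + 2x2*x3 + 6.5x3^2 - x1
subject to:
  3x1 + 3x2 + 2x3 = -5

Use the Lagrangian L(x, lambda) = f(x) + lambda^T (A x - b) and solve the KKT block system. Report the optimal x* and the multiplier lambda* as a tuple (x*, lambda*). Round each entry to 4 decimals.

Form the Lagrangian:
  L(x, lambda) = (1/2) x^T Q x + c^T x + lambda^T (A x - b)
Stationarity (grad_x L = 0): Q x + c + A^T lambda = 0.
Primal feasibility: A x = b.

This gives the KKT block system:
  [ Q   A^T ] [ x     ]   [-c ]
  [ A    0  ] [ lambda ] = [ b ]

Solving the linear system:
  x*      = (-0.6174, -0.8111, -0.3573)
  lambda* = (1.59)
  f(x*)   = 4.2837

x* = (-0.6174, -0.8111, -0.3573), lambda* = (1.59)


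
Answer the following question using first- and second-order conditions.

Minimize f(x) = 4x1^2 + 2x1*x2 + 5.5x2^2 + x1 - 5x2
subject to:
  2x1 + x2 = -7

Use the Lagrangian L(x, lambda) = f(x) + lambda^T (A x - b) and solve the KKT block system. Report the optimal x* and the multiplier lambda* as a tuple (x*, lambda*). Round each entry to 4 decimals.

Form the Lagrangian:
  L(x, lambda) = (1/2) x^T Q x + c^T x + lambda^T (A x - b)
Stationarity (grad_x L = 0): Q x + c + A^T lambda = 0.
Primal feasibility: A x = b.

This gives the KKT block system:
  [ Q   A^T ] [ x     ]   [-c ]
  [ A    0  ] [ lambda ] = [ b ]

Solving the linear system:
  x*      = (-3.4318, -0.1364)
  lambda* = (13.3636)
  f(x*)   = 45.3977

x* = (-3.4318, -0.1364), lambda* = (13.3636)


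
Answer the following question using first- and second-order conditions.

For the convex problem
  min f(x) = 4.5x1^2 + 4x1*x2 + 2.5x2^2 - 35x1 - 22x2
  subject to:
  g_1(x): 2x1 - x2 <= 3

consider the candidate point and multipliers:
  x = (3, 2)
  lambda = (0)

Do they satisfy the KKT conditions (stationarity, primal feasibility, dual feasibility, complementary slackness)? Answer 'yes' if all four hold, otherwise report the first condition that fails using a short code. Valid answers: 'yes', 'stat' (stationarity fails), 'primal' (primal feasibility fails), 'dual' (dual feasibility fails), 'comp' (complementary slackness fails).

Gradient of f: grad f(x) = Q x + c = (0, 0)
Constraint values g_i(x) = a_i^T x - b_i:
  g_1((3, 2)) = 1
Stationarity residual: grad f(x) + sum_i lambda_i a_i = (0, 0)
  -> stationarity OK
Primal feasibility (all g_i <= 0): FAILS
Dual feasibility (all lambda_i >= 0): OK
Complementary slackness (lambda_i * g_i(x) = 0 for all i): OK

Verdict: the first failing condition is primal_feasibility -> primal.

primal


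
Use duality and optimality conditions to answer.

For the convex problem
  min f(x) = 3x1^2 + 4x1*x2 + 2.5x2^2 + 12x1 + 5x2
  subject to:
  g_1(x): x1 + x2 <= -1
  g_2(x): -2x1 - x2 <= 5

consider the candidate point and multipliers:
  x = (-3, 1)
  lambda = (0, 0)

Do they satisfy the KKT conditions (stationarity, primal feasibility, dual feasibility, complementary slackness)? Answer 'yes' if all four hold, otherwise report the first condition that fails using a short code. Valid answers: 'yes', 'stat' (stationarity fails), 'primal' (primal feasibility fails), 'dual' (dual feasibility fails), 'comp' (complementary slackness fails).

Gradient of f: grad f(x) = Q x + c = (-2, -2)
Constraint values g_i(x) = a_i^T x - b_i:
  g_1((-3, 1)) = -1
  g_2((-3, 1)) = 0
Stationarity residual: grad f(x) + sum_i lambda_i a_i = (-2, -2)
  -> stationarity FAILS
Primal feasibility (all g_i <= 0): OK
Dual feasibility (all lambda_i >= 0): OK
Complementary slackness (lambda_i * g_i(x) = 0 for all i): OK

Verdict: the first failing condition is stationarity -> stat.

stat


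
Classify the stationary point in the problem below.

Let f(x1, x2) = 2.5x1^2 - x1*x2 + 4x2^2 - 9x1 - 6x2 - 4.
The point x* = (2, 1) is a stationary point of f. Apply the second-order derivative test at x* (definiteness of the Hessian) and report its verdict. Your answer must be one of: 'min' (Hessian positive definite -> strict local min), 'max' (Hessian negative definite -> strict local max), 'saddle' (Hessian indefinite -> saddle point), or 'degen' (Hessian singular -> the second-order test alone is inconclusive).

Compute the Hessian H = grad^2 f:
  H = [[5, -1], [-1, 8]]
Verify stationarity: grad f(x*) = H x* + g = (0, 0).
Eigenvalues of H: 4.6972, 8.3028.
Both eigenvalues > 0, so H is positive definite -> x* is a strict local min.

min


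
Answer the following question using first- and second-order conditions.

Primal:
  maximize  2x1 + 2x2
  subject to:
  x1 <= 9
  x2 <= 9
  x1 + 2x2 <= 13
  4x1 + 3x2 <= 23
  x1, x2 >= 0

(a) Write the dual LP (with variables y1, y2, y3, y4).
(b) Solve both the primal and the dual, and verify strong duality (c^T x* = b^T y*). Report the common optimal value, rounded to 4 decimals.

The standard primal-dual pair for 'max c^T x s.t. A x <= b, x >= 0' is:
  Dual:  min b^T y  s.t.  A^T y >= c,  y >= 0.

So the dual LP is:
  minimize  9y1 + 9y2 + 13y3 + 23y4
  subject to:
    y1 + y3 + 4y4 >= 2
    y2 + 2y3 + 3y4 >= 2
    y1, y2, y3, y4 >= 0

Solving the primal: x* = (1.4, 5.8).
  primal value c^T x* = 14.4.
Solving the dual: y* = (0, 0, 0.4, 0.4).
  dual value b^T y* = 14.4.
Strong duality: c^T x* = b^T y*. Confirmed.

14.4


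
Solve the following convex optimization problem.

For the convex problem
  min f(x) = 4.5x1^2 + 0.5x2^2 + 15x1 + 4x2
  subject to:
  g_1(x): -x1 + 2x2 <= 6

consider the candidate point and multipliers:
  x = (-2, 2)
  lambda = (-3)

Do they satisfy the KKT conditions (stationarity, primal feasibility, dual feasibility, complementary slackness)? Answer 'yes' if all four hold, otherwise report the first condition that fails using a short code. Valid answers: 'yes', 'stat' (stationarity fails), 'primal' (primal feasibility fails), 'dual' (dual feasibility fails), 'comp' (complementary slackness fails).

Gradient of f: grad f(x) = Q x + c = (-3, 6)
Constraint values g_i(x) = a_i^T x - b_i:
  g_1((-2, 2)) = 0
Stationarity residual: grad f(x) + sum_i lambda_i a_i = (0, 0)
  -> stationarity OK
Primal feasibility (all g_i <= 0): OK
Dual feasibility (all lambda_i >= 0): FAILS
Complementary slackness (lambda_i * g_i(x) = 0 for all i): OK

Verdict: the first failing condition is dual_feasibility -> dual.

dual


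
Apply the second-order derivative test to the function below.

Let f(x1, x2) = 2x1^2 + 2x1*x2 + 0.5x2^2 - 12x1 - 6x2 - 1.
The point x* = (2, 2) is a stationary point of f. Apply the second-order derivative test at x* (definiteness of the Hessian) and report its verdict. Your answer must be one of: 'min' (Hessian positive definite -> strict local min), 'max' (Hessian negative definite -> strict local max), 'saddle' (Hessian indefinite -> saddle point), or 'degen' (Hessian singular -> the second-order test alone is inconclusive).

Compute the Hessian H = grad^2 f:
  H = [[4, 2], [2, 1]]
Verify stationarity: grad f(x*) = H x* + g = (0, 0).
Eigenvalues of H: 0, 5.
H has a zero eigenvalue (singular; positive semidefinite but not definite), so H is neither positive definite, negative definite, nor indefinite. The second-order test alone is inconclusive -> degen.
(Indeed, f is constant along the null direction of H through x*, so x* is not a strict local extremum.)

degen


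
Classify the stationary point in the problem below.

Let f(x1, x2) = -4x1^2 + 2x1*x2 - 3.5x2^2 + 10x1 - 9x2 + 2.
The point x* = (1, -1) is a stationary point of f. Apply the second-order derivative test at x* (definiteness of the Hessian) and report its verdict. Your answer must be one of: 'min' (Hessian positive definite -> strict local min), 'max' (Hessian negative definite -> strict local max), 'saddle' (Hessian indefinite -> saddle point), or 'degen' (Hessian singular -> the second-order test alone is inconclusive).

Compute the Hessian H = grad^2 f:
  H = [[-8, 2], [2, -7]]
Verify stationarity: grad f(x*) = H x* + g = (0, 0).
Eigenvalues of H: -9.5616, -5.4384.
Both eigenvalues < 0, so H is negative definite -> x* is a strict local max.

max


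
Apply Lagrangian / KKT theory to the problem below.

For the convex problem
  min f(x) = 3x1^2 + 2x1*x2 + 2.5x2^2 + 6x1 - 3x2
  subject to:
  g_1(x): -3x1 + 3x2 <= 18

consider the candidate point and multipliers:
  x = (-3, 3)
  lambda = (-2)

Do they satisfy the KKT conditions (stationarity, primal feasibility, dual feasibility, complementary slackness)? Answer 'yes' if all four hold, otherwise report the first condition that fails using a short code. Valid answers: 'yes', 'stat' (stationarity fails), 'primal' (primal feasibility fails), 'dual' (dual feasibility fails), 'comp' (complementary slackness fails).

Gradient of f: grad f(x) = Q x + c = (-6, 6)
Constraint values g_i(x) = a_i^T x - b_i:
  g_1((-3, 3)) = 0
Stationarity residual: grad f(x) + sum_i lambda_i a_i = (0, 0)
  -> stationarity OK
Primal feasibility (all g_i <= 0): OK
Dual feasibility (all lambda_i >= 0): FAILS
Complementary slackness (lambda_i * g_i(x) = 0 for all i): OK

Verdict: the first failing condition is dual_feasibility -> dual.

dual


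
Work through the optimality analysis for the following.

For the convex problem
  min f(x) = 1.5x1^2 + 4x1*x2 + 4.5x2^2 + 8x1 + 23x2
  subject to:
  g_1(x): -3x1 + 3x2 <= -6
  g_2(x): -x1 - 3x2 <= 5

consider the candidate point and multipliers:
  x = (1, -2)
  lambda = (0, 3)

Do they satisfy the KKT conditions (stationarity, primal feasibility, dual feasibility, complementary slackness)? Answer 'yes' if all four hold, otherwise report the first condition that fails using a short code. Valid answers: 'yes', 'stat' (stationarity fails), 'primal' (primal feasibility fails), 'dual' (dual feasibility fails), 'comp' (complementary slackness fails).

Gradient of f: grad f(x) = Q x + c = (3, 9)
Constraint values g_i(x) = a_i^T x - b_i:
  g_1((1, -2)) = -3
  g_2((1, -2)) = 0
Stationarity residual: grad f(x) + sum_i lambda_i a_i = (0, 0)
  -> stationarity OK
Primal feasibility (all g_i <= 0): OK
Dual feasibility (all lambda_i >= 0): OK
Complementary slackness (lambda_i * g_i(x) = 0 for all i): OK

Verdict: yes, KKT holds.

yes


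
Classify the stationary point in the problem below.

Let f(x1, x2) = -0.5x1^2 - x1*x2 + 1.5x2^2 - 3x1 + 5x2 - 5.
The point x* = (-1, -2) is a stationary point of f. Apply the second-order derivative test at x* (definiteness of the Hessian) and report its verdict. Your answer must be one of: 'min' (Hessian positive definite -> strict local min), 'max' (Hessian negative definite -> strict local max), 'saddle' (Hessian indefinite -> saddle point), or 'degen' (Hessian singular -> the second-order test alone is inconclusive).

Compute the Hessian H = grad^2 f:
  H = [[-1, -1], [-1, 3]]
Verify stationarity: grad f(x*) = H x* + g = (0, 0).
Eigenvalues of H: -1.2361, 3.2361.
Eigenvalues have mixed signs, so H is indefinite -> x* is a saddle point.

saddle


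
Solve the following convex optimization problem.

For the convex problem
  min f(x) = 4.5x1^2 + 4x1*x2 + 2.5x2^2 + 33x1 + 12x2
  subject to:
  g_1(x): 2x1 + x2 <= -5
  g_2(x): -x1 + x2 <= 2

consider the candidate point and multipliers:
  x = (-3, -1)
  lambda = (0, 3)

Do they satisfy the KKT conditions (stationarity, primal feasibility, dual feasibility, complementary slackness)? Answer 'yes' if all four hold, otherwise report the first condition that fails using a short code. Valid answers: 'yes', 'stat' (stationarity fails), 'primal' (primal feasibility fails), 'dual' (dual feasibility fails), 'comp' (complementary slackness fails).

Gradient of f: grad f(x) = Q x + c = (2, -5)
Constraint values g_i(x) = a_i^T x - b_i:
  g_1((-3, -1)) = -2
  g_2((-3, -1)) = 0
Stationarity residual: grad f(x) + sum_i lambda_i a_i = (-1, -2)
  -> stationarity FAILS
Primal feasibility (all g_i <= 0): OK
Dual feasibility (all lambda_i >= 0): OK
Complementary slackness (lambda_i * g_i(x) = 0 for all i): OK

Verdict: the first failing condition is stationarity -> stat.

stat


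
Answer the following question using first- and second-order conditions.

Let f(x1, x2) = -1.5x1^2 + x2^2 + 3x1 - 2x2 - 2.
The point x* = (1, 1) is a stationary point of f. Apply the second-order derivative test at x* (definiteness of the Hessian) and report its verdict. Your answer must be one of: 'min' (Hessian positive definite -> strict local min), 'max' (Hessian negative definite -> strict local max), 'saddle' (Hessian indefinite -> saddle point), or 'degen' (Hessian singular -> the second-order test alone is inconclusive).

Compute the Hessian H = grad^2 f:
  H = [[-3, 0], [0, 2]]
Verify stationarity: grad f(x*) = H x* + g = (0, 0).
Eigenvalues of H: -3, 2.
Eigenvalues have mixed signs, so H is indefinite -> x* is a saddle point.

saddle


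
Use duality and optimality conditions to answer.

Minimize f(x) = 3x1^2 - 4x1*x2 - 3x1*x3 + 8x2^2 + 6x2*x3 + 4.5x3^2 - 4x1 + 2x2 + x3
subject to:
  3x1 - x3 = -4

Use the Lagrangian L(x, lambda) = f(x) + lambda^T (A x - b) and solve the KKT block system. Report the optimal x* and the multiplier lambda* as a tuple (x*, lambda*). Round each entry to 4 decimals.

Form the Lagrangian:
  L(x, lambda) = (1/2) x^T Q x + c^T x + lambda^T (A x - b)
Stationarity (grad_x L = 0): Q x + c + A^T lambda = 0.
Primal feasibility: A x = b.

This gives the KKT block system:
  [ Q   A^T ] [ x     ]   [-c ]
  [ A    0  ] [ lambda ] = [ b ]

Solving the linear system:
  x*      = (-1.2731, -0.511, 0.1806)
  lambda* = (3.3789)
  f(x*)   = 8.8833

x* = (-1.2731, -0.511, 0.1806), lambda* = (3.3789)


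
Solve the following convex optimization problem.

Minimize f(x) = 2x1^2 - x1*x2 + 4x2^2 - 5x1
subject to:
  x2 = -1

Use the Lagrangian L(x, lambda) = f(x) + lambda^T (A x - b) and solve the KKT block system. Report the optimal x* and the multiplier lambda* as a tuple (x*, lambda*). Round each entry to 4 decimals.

Form the Lagrangian:
  L(x, lambda) = (1/2) x^T Q x + c^T x + lambda^T (A x - b)
Stationarity (grad_x L = 0): Q x + c + A^T lambda = 0.
Primal feasibility: A x = b.

This gives the KKT block system:
  [ Q   A^T ] [ x     ]   [-c ]
  [ A    0  ] [ lambda ] = [ b ]

Solving the linear system:
  x*      = (1, -1)
  lambda* = (9)
  f(x*)   = 2

x* = (1, -1), lambda* = (9)


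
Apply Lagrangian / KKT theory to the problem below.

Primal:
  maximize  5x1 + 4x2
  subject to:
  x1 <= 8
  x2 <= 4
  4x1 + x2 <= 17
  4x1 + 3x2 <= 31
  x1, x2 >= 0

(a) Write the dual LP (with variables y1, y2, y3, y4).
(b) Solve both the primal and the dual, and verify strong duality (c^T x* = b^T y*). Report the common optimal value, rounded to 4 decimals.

The standard primal-dual pair for 'max c^T x s.t. A x <= b, x >= 0' is:
  Dual:  min b^T y  s.t.  A^T y >= c,  y >= 0.

So the dual LP is:
  minimize  8y1 + 4y2 + 17y3 + 31y4
  subject to:
    y1 + 4y3 + 4y4 >= 5
    y2 + y3 + 3y4 >= 4
    y1, y2, y3, y4 >= 0

Solving the primal: x* = (3.25, 4).
  primal value c^T x* = 32.25.
Solving the dual: y* = (0, 2.75, 1.25, 0).
  dual value b^T y* = 32.25.
Strong duality: c^T x* = b^T y*. Confirmed.

32.25


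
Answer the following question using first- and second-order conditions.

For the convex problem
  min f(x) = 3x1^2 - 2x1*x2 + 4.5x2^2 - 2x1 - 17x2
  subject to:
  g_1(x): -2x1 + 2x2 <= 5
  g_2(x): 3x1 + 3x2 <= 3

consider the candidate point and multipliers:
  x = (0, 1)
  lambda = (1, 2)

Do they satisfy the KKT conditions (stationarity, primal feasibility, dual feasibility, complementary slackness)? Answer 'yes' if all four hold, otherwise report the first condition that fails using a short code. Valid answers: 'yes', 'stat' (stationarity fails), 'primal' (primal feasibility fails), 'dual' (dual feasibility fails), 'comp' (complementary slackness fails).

Gradient of f: grad f(x) = Q x + c = (-4, -8)
Constraint values g_i(x) = a_i^T x - b_i:
  g_1((0, 1)) = -3
  g_2((0, 1)) = 0
Stationarity residual: grad f(x) + sum_i lambda_i a_i = (0, 0)
  -> stationarity OK
Primal feasibility (all g_i <= 0): OK
Dual feasibility (all lambda_i >= 0): OK
Complementary slackness (lambda_i * g_i(x) = 0 for all i): FAILS

Verdict: the first failing condition is complementary_slackness -> comp.

comp


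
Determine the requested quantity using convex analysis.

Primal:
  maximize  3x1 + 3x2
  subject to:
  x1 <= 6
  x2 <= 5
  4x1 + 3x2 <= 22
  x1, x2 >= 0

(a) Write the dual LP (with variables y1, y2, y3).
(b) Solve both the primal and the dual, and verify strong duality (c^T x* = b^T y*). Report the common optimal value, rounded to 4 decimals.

The standard primal-dual pair for 'max c^T x s.t. A x <= b, x >= 0' is:
  Dual:  min b^T y  s.t.  A^T y >= c,  y >= 0.

So the dual LP is:
  minimize  6y1 + 5y2 + 22y3
  subject to:
    y1 + 4y3 >= 3
    y2 + 3y3 >= 3
    y1, y2, y3 >= 0

Solving the primal: x* = (1.75, 5).
  primal value c^T x* = 20.25.
Solving the dual: y* = (0, 0.75, 0.75).
  dual value b^T y* = 20.25.
Strong duality: c^T x* = b^T y*. Confirmed.

20.25


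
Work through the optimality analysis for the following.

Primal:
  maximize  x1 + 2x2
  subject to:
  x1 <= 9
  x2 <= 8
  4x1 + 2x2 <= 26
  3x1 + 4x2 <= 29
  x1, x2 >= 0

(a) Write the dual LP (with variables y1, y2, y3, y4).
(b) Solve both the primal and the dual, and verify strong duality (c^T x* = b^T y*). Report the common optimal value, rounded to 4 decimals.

The standard primal-dual pair for 'max c^T x s.t. A x <= b, x >= 0' is:
  Dual:  min b^T y  s.t.  A^T y >= c,  y >= 0.

So the dual LP is:
  minimize  9y1 + 8y2 + 26y3 + 29y4
  subject to:
    y1 + 4y3 + 3y4 >= 1
    y2 + 2y3 + 4y4 >= 2
    y1, y2, y3, y4 >= 0

Solving the primal: x* = (0, 7.25).
  primal value c^T x* = 14.5.
Solving the dual: y* = (0, 0, 0, 0.5).
  dual value b^T y* = 14.5.
Strong duality: c^T x* = b^T y*. Confirmed.

14.5


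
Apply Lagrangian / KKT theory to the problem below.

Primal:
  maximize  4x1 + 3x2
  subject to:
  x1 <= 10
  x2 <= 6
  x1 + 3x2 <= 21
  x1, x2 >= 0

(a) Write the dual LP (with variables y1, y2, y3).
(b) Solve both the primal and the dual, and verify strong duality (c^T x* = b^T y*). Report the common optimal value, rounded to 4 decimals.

The standard primal-dual pair for 'max c^T x s.t. A x <= b, x >= 0' is:
  Dual:  min b^T y  s.t.  A^T y >= c,  y >= 0.

So the dual LP is:
  minimize  10y1 + 6y2 + 21y3
  subject to:
    y1 + y3 >= 4
    y2 + 3y3 >= 3
    y1, y2, y3 >= 0

Solving the primal: x* = (10, 3.6667).
  primal value c^T x* = 51.
Solving the dual: y* = (3, 0, 1).
  dual value b^T y* = 51.
Strong duality: c^T x* = b^T y*. Confirmed.

51


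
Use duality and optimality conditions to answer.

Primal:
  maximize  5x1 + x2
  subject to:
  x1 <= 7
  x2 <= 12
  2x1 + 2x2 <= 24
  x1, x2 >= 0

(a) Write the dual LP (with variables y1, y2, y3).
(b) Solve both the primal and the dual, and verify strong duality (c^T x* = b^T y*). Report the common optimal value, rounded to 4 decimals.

The standard primal-dual pair for 'max c^T x s.t. A x <= b, x >= 0' is:
  Dual:  min b^T y  s.t.  A^T y >= c,  y >= 0.

So the dual LP is:
  minimize  7y1 + 12y2 + 24y3
  subject to:
    y1 + 2y3 >= 5
    y2 + 2y3 >= 1
    y1, y2, y3 >= 0

Solving the primal: x* = (7, 5).
  primal value c^T x* = 40.
Solving the dual: y* = (4, 0, 0.5).
  dual value b^T y* = 40.
Strong duality: c^T x* = b^T y*. Confirmed.

40


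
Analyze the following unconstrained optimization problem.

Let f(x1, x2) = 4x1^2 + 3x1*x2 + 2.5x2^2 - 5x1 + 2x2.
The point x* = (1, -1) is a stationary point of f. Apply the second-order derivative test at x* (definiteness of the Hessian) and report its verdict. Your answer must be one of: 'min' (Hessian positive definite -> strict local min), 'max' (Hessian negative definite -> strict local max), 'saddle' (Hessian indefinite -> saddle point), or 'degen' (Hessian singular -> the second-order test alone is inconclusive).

Compute the Hessian H = grad^2 f:
  H = [[8, 3], [3, 5]]
Verify stationarity: grad f(x*) = H x* + g = (0, 0).
Eigenvalues of H: 3.1459, 9.8541.
Both eigenvalues > 0, so H is positive definite -> x* is a strict local min.

min


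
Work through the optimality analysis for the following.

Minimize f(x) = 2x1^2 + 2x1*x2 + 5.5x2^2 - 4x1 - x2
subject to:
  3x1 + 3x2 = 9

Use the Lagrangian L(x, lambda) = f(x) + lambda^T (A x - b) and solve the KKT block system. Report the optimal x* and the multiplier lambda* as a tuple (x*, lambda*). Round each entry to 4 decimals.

Form the Lagrangian:
  L(x, lambda) = (1/2) x^T Q x + c^T x + lambda^T (A x - b)
Stationarity (grad_x L = 0): Q x + c + A^T lambda = 0.
Primal feasibility: A x = b.

This gives the KKT block system:
  [ Q   A^T ] [ x     ]   [-c ]
  [ A    0  ] [ lambda ] = [ b ]

Solving the linear system:
  x*      = (2.7273, 0.2727)
  lambda* = (-2.4848)
  f(x*)   = 5.5909

x* = (2.7273, 0.2727), lambda* = (-2.4848)


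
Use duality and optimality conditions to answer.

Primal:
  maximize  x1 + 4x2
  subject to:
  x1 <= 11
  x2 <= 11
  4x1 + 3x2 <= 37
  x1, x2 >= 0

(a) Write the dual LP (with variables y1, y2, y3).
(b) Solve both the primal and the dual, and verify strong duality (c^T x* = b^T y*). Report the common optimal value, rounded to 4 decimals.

The standard primal-dual pair for 'max c^T x s.t. A x <= b, x >= 0' is:
  Dual:  min b^T y  s.t.  A^T y >= c,  y >= 0.

So the dual LP is:
  minimize  11y1 + 11y2 + 37y3
  subject to:
    y1 + 4y3 >= 1
    y2 + 3y3 >= 4
    y1, y2, y3 >= 0

Solving the primal: x* = (1, 11).
  primal value c^T x* = 45.
Solving the dual: y* = (0, 3.25, 0.25).
  dual value b^T y* = 45.
Strong duality: c^T x* = b^T y*. Confirmed.

45


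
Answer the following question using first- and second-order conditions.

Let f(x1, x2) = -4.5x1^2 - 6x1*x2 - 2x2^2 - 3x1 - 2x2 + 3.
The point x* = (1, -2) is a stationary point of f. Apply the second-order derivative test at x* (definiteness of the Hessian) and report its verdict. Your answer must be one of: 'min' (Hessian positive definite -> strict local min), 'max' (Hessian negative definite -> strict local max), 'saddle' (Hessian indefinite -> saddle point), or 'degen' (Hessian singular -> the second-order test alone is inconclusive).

Compute the Hessian H = grad^2 f:
  H = [[-9, -6], [-6, -4]]
Verify stationarity: grad f(x*) = H x* + g = (0, 0).
Eigenvalues of H: -13, 0.
H has a zero eigenvalue (singular; negative semidefinite but not definite), so H is neither positive definite, negative definite, nor indefinite. The second-order test alone is inconclusive -> degen.
(Indeed, f is constant along the null direction of H through x*, so x* is not a strict local extremum.)

degen


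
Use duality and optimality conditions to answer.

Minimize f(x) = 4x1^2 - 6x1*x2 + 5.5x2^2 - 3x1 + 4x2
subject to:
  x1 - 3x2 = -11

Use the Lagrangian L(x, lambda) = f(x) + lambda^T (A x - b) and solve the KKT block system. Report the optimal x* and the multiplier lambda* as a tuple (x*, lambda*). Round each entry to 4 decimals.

Form the Lagrangian:
  L(x, lambda) = (1/2) x^T Q x + c^T x + lambda^T (A x - b)
Stationarity (grad_x L = 0): Q x + c + A^T lambda = 0.
Primal feasibility: A x = b.

This gives the KKT block system:
  [ Q   A^T ] [ x     ]   [-c ]
  [ A    0  ] [ lambda ] = [ b ]

Solving the linear system:
  x*      = (1.9574, 4.3191)
  lambda* = (13.2553)
  f(x*)   = 78.6064

x* = (1.9574, 4.3191), lambda* = (13.2553)


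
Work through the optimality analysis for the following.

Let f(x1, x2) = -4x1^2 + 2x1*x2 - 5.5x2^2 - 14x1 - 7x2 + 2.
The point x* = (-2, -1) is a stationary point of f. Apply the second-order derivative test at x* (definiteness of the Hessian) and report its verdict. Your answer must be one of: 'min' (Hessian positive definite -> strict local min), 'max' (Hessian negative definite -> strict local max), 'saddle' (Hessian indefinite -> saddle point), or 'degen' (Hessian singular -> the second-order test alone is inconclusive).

Compute the Hessian H = grad^2 f:
  H = [[-8, 2], [2, -11]]
Verify stationarity: grad f(x*) = H x* + g = (0, 0).
Eigenvalues of H: -12, -7.
Both eigenvalues < 0, so H is negative definite -> x* is a strict local max.

max


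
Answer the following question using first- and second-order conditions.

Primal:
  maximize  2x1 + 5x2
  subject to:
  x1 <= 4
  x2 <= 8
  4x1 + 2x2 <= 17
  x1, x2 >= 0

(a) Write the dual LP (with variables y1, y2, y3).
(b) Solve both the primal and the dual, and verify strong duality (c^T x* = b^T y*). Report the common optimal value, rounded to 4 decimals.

The standard primal-dual pair for 'max c^T x s.t. A x <= b, x >= 0' is:
  Dual:  min b^T y  s.t.  A^T y >= c,  y >= 0.

So the dual LP is:
  minimize  4y1 + 8y2 + 17y3
  subject to:
    y1 + 4y3 >= 2
    y2 + 2y3 >= 5
    y1, y2, y3 >= 0

Solving the primal: x* = (0.25, 8).
  primal value c^T x* = 40.5.
Solving the dual: y* = (0, 4, 0.5).
  dual value b^T y* = 40.5.
Strong duality: c^T x* = b^T y*. Confirmed.

40.5


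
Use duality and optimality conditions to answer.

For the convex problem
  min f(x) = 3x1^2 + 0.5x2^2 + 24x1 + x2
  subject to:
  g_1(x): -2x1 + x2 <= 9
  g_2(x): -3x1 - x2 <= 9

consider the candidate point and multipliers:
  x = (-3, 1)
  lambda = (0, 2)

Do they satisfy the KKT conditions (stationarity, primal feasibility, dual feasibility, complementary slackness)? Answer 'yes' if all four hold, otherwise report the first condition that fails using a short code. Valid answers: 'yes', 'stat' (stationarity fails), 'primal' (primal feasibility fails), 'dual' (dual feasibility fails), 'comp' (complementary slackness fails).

Gradient of f: grad f(x) = Q x + c = (6, 2)
Constraint values g_i(x) = a_i^T x - b_i:
  g_1((-3, 1)) = -2
  g_2((-3, 1)) = -1
Stationarity residual: grad f(x) + sum_i lambda_i a_i = (0, 0)
  -> stationarity OK
Primal feasibility (all g_i <= 0): OK
Dual feasibility (all lambda_i >= 0): OK
Complementary slackness (lambda_i * g_i(x) = 0 for all i): FAILS

Verdict: the first failing condition is complementary_slackness -> comp.

comp


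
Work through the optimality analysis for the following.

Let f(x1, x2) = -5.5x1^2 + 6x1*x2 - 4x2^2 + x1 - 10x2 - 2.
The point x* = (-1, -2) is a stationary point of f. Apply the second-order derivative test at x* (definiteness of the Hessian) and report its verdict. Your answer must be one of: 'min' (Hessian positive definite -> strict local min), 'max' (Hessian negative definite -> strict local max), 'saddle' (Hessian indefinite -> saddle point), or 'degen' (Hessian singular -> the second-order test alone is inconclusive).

Compute the Hessian H = grad^2 f:
  H = [[-11, 6], [6, -8]]
Verify stationarity: grad f(x*) = H x* + g = (0, 0).
Eigenvalues of H: -15.6847, -3.3153.
Both eigenvalues < 0, so H is negative definite -> x* is a strict local max.

max


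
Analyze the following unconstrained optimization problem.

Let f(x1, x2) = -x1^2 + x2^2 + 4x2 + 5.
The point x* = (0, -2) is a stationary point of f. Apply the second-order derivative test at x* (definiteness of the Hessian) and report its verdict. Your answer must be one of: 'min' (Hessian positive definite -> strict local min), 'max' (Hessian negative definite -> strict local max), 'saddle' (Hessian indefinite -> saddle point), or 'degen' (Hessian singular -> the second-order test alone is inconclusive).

Compute the Hessian H = grad^2 f:
  H = [[-2, 0], [0, 2]]
Verify stationarity: grad f(x*) = H x* + g = (0, 0).
Eigenvalues of H: -2, 2.
Eigenvalues have mixed signs, so H is indefinite -> x* is a saddle point.

saddle


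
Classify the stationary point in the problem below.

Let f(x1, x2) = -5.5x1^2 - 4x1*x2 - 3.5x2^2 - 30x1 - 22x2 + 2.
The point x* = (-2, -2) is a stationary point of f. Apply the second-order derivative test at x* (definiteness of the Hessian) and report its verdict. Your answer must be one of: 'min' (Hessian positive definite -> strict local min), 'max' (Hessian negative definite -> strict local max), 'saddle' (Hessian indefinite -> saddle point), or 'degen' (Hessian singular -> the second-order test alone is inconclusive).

Compute the Hessian H = grad^2 f:
  H = [[-11, -4], [-4, -7]]
Verify stationarity: grad f(x*) = H x* + g = (0, 0).
Eigenvalues of H: -13.4721, -4.5279.
Both eigenvalues < 0, so H is negative definite -> x* is a strict local max.

max


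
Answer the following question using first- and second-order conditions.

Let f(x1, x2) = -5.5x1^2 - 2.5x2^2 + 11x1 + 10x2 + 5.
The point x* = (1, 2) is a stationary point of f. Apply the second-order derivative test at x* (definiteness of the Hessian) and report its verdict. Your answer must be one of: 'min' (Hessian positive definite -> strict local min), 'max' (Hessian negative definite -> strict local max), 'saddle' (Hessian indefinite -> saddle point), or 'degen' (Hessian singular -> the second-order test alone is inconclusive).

Compute the Hessian H = grad^2 f:
  H = [[-11, 0], [0, -5]]
Verify stationarity: grad f(x*) = H x* + g = (0, 0).
Eigenvalues of H: -11, -5.
Both eigenvalues < 0, so H is negative definite -> x* is a strict local max.

max


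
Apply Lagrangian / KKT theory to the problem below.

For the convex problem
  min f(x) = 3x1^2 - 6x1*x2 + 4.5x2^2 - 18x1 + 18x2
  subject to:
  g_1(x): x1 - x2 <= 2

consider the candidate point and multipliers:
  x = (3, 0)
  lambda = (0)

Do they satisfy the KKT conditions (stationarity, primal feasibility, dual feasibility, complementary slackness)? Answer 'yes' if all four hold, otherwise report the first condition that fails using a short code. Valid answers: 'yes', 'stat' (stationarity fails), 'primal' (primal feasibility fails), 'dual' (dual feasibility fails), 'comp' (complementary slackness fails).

Gradient of f: grad f(x) = Q x + c = (0, 0)
Constraint values g_i(x) = a_i^T x - b_i:
  g_1((3, 0)) = 1
Stationarity residual: grad f(x) + sum_i lambda_i a_i = (0, 0)
  -> stationarity OK
Primal feasibility (all g_i <= 0): FAILS
Dual feasibility (all lambda_i >= 0): OK
Complementary slackness (lambda_i * g_i(x) = 0 for all i): OK

Verdict: the first failing condition is primal_feasibility -> primal.

primal


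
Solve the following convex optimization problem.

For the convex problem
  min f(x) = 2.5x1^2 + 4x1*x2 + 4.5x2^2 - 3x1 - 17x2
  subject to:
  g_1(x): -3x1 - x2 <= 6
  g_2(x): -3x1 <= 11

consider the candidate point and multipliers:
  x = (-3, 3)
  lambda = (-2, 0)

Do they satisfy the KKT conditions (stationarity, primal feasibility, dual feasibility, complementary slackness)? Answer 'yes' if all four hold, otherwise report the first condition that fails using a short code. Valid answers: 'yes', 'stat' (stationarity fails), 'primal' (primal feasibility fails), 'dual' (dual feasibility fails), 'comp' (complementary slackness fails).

Gradient of f: grad f(x) = Q x + c = (-6, -2)
Constraint values g_i(x) = a_i^T x - b_i:
  g_1((-3, 3)) = 0
  g_2((-3, 3)) = -2
Stationarity residual: grad f(x) + sum_i lambda_i a_i = (0, 0)
  -> stationarity OK
Primal feasibility (all g_i <= 0): OK
Dual feasibility (all lambda_i >= 0): FAILS
Complementary slackness (lambda_i * g_i(x) = 0 for all i): OK

Verdict: the first failing condition is dual_feasibility -> dual.

dual


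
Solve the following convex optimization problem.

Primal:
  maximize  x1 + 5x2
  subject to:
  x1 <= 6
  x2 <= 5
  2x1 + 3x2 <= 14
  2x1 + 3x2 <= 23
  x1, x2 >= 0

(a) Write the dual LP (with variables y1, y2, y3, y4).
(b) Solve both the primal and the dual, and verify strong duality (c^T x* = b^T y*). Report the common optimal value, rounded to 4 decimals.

The standard primal-dual pair for 'max c^T x s.t. A x <= b, x >= 0' is:
  Dual:  min b^T y  s.t.  A^T y >= c,  y >= 0.

So the dual LP is:
  minimize  6y1 + 5y2 + 14y3 + 23y4
  subject to:
    y1 + 2y3 + 2y4 >= 1
    y2 + 3y3 + 3y4 >= 5
    y1, y2, y3, y4 >= 0

Solving the primal: x* = (0, 4.6667).
  primal value c^T x* = 23.3333.
Solving the dual: y* = (0, 0, 1.6667, 0).
  dual value b^T y* = 23.3333.
Strong duality: c^T x* = b^T y*. Confirmed.

23.3333


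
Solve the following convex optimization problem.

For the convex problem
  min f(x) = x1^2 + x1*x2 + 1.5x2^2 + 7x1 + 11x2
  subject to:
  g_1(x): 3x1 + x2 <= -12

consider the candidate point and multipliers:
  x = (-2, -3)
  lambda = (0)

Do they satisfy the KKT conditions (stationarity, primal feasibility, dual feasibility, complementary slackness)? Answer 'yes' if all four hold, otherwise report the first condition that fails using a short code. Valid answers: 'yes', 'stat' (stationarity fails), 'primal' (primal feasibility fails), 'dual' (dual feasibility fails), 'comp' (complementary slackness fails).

Gradient of f: grad f(x) = Q x + c = (0, 0)
Constraint values g_i(x) = a_i^T x - b_i:
  g_1((-2, -3)) = 3
Stationarity residual: grad f(x) + sum_i lambda_i a_i = (0, 0)
  -> stationarity OK
Primal feasibility (all g_i <= 0): FAILS
Dual feasibility (all lambda_i >= 0): OK
Complementary slackness (lambda_i * g_i(x) = 0 for all i): OK

Verdict: the first failing condition is primal_feasibility -> primal.

primal


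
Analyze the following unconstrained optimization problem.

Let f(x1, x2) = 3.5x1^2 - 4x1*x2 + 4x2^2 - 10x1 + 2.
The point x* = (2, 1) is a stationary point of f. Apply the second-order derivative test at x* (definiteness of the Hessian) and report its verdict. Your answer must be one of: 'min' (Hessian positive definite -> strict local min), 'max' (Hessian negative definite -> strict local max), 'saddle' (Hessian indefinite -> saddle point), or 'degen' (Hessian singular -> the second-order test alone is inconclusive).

Compute the Hessian H = grad^2 f:
  H = [[7, -4], [-4, 8]]
Verify stationarity: grad f(x*) = H x* + g = (0, 0).
Eigenvalues of H: 3.4689, 11.5311.
Both eigenvalues > 0, so H is positive definite -> x* is a strict local min.

min
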